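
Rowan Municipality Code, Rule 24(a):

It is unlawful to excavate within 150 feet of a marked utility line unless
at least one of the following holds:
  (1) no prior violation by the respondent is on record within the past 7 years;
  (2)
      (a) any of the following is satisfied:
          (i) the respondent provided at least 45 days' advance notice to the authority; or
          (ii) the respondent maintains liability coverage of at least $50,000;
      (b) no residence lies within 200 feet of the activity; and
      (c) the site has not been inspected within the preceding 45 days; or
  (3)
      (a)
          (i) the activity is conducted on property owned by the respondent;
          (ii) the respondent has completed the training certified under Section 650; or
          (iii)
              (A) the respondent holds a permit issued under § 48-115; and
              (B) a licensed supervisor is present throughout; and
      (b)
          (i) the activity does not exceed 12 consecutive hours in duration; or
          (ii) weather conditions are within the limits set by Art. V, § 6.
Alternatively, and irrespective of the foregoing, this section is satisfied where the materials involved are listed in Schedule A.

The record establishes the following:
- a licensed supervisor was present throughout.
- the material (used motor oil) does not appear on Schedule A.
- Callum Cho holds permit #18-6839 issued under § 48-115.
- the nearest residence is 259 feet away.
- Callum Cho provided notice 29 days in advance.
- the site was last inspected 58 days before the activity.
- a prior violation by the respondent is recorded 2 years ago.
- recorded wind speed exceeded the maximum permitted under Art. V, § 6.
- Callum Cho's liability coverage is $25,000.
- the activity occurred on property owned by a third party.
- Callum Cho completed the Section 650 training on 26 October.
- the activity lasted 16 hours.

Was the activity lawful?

(1) no prior violation — fails.
(i) ≥45 days' notice — not met.
(ii) coverage ≥ $50,000 — not satisfied.
So (a) is not satisfied (F OR F).
(b) no residence in 200 ft — satisfied.
(c) not (site inspected) — satisfied.
So (2) is not satisfied (F AND T AND T).
(i) own property — not satisfied.
(ii) training certified — met.
(A) holds permit — holds.
(B) supervisor present — met.
(iii): T AND T → true.
So (a) is satisfied (F OR T OR T).
(i) ≤ 12 hrs duration — fails.
(ii) weather ok — not met.
(b): F OR F → false.
(3): T AND F → false.
Overall = F OR F OR F = false.
Exception (Schedule A material) — not satisfied.
Result: main false OR exception false → false.

No — unlawful.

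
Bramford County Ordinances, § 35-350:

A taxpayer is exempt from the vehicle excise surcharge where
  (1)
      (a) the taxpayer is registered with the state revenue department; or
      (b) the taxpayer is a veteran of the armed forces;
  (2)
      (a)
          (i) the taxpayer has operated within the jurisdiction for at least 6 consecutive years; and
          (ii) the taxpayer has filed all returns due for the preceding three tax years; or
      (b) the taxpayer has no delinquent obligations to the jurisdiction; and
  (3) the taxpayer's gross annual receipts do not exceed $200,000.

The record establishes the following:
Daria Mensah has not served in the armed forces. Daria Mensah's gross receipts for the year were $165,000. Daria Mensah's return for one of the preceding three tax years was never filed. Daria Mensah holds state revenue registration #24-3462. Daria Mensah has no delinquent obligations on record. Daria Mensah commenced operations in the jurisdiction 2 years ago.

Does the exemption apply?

Yes — exempt.

(a) state-registered — holds.
(b) veteran — fails.
So (1) is satisfied (T OR F).
(i) ≥ 6 yrs in jurisdiction — not met.
(ii) returns current — not met.
So (a) is not satisfied (F AND F).
(b) no delinquency — met.
(2): F OR T → true.
(3) receipts ≤ $200,000 — met.
Overall: T AND T AND T → true.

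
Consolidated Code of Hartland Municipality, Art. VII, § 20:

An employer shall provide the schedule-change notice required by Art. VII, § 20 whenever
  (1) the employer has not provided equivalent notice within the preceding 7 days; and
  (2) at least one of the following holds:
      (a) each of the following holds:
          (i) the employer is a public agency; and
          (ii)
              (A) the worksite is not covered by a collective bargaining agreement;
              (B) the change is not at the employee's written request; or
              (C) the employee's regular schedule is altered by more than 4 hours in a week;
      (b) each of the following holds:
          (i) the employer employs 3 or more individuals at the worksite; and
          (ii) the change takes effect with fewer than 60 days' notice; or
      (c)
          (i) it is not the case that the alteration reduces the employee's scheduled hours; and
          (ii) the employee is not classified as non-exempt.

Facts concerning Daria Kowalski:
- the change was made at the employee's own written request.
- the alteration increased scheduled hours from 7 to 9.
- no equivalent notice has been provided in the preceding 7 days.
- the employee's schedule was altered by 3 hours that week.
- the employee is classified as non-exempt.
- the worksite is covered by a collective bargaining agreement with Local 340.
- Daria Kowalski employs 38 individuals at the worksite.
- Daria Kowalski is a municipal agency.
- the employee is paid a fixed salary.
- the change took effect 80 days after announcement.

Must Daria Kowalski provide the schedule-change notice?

(1) no recent notice — met.
(i) public agency — satisfied.
(A) no CBA — not met.
(B) not employee-requested — not satisfied.
(C) schedule shift > 4h — not met.
(ii) = F OR F OR F = false.
So (a) is not satisfied (T AND F).
(i) ≥ 3 at site — met.
(ii) < 60 days' notice — fails.
(b): T AND F → false.
(i) not (hours reduced) — met.
(ii) not (non-exempt) — not satisfied.
So (c) is not satisfied (T AND F).
(2): F OR F OR F → false.
Overall: T AND F → false.

No — not required.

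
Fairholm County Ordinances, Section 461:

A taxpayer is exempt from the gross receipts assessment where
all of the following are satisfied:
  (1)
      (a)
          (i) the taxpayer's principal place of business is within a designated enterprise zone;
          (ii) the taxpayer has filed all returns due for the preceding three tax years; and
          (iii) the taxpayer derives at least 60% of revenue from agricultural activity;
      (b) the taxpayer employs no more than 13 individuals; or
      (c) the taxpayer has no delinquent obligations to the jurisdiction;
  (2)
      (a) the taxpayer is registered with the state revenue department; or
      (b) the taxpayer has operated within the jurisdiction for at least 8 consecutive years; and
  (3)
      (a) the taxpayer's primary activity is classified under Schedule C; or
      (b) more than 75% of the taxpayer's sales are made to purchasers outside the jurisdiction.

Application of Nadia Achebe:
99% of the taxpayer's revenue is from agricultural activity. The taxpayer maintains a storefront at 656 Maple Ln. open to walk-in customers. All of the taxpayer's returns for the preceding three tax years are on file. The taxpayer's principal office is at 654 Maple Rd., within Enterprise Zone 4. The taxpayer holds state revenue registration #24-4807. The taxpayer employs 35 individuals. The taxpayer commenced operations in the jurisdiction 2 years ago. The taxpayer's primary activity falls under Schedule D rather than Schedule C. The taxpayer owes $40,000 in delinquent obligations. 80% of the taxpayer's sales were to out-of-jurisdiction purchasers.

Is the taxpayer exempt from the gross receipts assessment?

Yes — exempt.

(i) in enterprise zone — holds.
(ii) returns current — holds.
(iii) ≥60% agricultural — holds.
So (a) is satisfied (T AND T AND T).
(b) ≤ 13 employees — fails.
(c) no delinquency — not met.
(1) = T OR F OR F = true.
(a) state-registered — holds.
(b) ≥ 8 yrs in jurisdiction — not satisfied.
(2) = T OR F = true.
(a) Schedule C activity — not satisfied.
(b) >75% out-of-jur. sales — met.
(3) = F OR T = true.
So Overall is satisfied (T AND T AND T).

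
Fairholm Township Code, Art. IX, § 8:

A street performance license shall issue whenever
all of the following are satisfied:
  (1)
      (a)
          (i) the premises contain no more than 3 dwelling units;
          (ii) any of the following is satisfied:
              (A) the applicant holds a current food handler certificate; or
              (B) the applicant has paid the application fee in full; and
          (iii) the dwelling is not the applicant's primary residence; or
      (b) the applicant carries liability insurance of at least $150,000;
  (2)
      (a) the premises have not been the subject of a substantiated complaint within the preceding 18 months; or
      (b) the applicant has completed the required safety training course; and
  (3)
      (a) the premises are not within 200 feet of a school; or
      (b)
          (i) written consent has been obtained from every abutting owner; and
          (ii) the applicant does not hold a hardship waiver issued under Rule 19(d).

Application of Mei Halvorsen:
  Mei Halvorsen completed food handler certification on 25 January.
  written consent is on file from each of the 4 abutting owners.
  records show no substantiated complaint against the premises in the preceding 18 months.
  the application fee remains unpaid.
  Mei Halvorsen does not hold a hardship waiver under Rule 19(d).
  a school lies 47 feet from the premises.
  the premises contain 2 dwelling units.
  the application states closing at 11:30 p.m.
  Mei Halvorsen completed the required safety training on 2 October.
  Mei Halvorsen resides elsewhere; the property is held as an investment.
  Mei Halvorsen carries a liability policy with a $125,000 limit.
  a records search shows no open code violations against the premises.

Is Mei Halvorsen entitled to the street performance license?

Yes — granted.

(i) ≤ 3 units — holds.
(A) food handler cert. — holds.
(B) fee paid — not satisfied.
So (ii) is satisfied (T OR F).
(iii) not (primary residence) — met.
(a) = T AND T AND T = true.
(b) insurance ≥ $150,000 — not met.
(1): T OR F → true.
(a) no complaint in 18 mo. — met.
(b) safety training — met.
(2): T OR T → true.
(a) ≥200 ft from school — not met.
(i) all abutters consent — met.
(ii) not (hardship waiver) — satisfied.
(b) = T AND T = true.
(3): F OR T → true.
So Overall is satisfied (T AND T AND T).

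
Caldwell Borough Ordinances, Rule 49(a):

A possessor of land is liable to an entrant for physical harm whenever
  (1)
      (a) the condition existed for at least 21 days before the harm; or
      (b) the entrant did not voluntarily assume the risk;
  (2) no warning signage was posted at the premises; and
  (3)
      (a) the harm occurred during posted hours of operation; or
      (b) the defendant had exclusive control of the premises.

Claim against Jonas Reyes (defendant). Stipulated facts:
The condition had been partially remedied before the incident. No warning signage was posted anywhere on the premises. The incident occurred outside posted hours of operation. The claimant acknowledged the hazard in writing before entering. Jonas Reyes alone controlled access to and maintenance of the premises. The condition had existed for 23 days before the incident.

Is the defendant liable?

(a) condition ≥21 days old — met.
(b) no assumed risk — not met.
So (1) is satisfied (T OR F).
(2) no signage posted — satisfied.
(a) during posted hours — not met.
(b) exclusive control — met.
(3): F OR T → true.
Overall = T AND T AND T = true.

Yes — liable.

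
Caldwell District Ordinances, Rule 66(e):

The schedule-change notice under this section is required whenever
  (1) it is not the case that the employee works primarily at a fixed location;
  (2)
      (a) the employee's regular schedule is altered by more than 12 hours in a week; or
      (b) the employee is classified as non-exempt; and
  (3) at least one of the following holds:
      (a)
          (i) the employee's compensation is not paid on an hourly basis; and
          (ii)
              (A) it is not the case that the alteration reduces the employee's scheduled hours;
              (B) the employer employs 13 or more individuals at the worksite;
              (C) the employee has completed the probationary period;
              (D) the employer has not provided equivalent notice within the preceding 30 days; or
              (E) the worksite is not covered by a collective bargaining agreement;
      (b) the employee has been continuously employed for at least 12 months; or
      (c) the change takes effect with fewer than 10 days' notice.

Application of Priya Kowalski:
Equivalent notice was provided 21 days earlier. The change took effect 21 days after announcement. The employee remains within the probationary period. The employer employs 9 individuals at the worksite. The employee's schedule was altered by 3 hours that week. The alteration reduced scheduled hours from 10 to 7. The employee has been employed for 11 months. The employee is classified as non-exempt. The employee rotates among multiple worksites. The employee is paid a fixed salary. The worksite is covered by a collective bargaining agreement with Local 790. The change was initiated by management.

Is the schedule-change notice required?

No — not required.

(1) not (fixed location) — holds.
(a) schedule shift > 12h — not satisfied.
(b) non-exempt — satisfied.
So (2) is satisfied (F OR T).
(i) not (hourly-paid) — met.
(A) not (hours reduced) — not met.
(B) ≥ 13 at site — not met.
(C) past probation — fails.
(D) no recent notice — fails.
(E) no CBA — fails.
(ii): F OR F OR F OR F OR F → false.
So (a) is not satisfied (T AND F).
(b) tenure ≥ 12 mo. — not met.
(c) < 10 days' notice — fails.
(3): F OR F OR F → false.
Overall: T AND T AND F → false.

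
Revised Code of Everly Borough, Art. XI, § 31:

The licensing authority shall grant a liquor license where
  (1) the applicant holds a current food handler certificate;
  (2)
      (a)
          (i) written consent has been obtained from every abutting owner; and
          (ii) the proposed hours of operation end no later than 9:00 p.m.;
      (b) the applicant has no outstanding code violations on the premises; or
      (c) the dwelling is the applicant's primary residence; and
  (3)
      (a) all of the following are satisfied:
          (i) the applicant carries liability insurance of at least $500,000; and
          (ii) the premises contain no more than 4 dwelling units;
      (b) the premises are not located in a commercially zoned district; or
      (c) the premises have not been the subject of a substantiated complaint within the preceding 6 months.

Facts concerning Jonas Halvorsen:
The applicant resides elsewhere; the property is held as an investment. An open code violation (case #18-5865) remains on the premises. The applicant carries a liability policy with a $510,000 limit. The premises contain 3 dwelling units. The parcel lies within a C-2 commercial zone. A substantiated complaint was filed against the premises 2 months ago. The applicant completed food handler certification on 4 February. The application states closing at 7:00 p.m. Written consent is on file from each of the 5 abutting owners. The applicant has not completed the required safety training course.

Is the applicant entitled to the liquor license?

Yes — granted.

(1) food handler cert. — met.
(i) all abutters consent — holds.
(ii) closes by 9 p.m. — holds.
(a) = T AND T = true.
(b) no code violations — fails.
(c) primary residence — not met.
So (2) is satisfied (T OR F OR F).
(i) insurance ≥ $500,000 — holds.
(ii) ≤ 4 units — satisfied.
So (a) is satisfied (T AND T).
(b) not (commercially zoned) — not satisfied.
(c) no complaint in 6 mo. — not satisfied.
(3): T OR F OR F → true.
Overall: T AND T AND T → true.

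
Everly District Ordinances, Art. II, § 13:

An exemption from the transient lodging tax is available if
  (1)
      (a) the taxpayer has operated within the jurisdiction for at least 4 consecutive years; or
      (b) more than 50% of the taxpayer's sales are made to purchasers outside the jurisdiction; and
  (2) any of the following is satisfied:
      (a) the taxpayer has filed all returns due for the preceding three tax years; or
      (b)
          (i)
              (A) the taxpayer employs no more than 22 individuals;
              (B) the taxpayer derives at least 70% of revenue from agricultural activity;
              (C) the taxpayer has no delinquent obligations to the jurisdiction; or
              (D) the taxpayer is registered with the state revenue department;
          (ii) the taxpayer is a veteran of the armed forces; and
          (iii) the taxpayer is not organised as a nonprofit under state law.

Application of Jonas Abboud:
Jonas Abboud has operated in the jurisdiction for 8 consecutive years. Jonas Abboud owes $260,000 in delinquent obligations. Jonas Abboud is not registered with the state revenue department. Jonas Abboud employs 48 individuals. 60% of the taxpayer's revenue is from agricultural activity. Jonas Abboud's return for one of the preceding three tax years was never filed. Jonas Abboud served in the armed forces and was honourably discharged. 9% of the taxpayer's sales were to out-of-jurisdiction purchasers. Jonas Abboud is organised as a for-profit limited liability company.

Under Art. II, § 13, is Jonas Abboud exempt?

(a) ≥ 4 yrs in jurisdiction — holds.
(b) >50% out-of-jur. sales — not met.
(1) = T OR F = true.
(a) returns current — not met.
(A) ≤ 22 employees — not satisfied.
(B) ≥70% agricultural — not satisfied.
(C) no delinquency — fails.
(D) state-registered — not satisfied.
(i) = F OR F OR F OR F = false.
(ii) veteran — satisfied.
(iii) not (nonprofit) — met.
So (b) is not satisfied (F AND T AND T).
(2): F OR F → false.
So Overall is not satisfied (T AND F).

No — not exempt.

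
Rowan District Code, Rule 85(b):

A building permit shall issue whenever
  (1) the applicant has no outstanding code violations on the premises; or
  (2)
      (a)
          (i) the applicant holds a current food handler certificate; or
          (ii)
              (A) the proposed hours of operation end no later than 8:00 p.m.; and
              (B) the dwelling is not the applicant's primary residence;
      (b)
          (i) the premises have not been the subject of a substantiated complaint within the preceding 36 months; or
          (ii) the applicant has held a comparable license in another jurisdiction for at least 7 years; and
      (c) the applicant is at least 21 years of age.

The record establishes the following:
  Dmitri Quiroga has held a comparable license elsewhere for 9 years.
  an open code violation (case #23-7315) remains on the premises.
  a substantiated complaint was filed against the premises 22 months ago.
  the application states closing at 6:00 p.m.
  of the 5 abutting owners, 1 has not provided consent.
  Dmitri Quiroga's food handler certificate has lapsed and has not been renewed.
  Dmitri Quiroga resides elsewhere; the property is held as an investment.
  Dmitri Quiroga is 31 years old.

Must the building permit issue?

(1) no code violations — not met.
(i) food handler cert. — fails.
(A) closes by 8 p.m. — met.
(B) not (primary residence) — satisfied.
(ii) = T AND T = true.
So (a) is satisfied (F OR T).
(i) no complaint in 36 mo. — fails.
(ii) prior license ≥ 7 yr — satisfied.
(b) = F OR T = true.
(c) age ≥ 21 — met.
So (2) is satisfied (T AND T AND T).
So Overall is satisfied (F OR T).

Yes — granted.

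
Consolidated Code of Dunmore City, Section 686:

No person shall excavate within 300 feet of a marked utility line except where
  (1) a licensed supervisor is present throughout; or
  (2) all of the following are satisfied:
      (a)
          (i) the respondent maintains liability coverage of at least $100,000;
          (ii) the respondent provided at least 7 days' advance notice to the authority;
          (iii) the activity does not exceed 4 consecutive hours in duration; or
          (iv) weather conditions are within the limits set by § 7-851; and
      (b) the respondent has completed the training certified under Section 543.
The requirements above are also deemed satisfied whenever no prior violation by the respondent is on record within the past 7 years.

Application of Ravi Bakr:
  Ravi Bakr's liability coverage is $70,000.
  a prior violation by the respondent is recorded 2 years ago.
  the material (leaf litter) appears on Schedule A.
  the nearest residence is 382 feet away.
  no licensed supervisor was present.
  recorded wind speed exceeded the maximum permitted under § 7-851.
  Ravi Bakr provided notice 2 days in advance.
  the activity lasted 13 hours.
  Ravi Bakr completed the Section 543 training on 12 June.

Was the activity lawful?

(1) supervisor present — fails.
(i) coverage ≥ $100,000 — not met.
(ii) ≥7 days' notice — fails.
(iii) ≤ 4 hrs duration — fails.
(iv) weather ok — not satisfied.
(a) = F OR F OR F OR F = false.
(b) training certified — met.
So (2) is not satisfied (F AND T).
So Overall is not satisfied (F OR F).
Exception (no prior violation) — not satisfied.
Result: main false OR exception false → false.

No — unlawful.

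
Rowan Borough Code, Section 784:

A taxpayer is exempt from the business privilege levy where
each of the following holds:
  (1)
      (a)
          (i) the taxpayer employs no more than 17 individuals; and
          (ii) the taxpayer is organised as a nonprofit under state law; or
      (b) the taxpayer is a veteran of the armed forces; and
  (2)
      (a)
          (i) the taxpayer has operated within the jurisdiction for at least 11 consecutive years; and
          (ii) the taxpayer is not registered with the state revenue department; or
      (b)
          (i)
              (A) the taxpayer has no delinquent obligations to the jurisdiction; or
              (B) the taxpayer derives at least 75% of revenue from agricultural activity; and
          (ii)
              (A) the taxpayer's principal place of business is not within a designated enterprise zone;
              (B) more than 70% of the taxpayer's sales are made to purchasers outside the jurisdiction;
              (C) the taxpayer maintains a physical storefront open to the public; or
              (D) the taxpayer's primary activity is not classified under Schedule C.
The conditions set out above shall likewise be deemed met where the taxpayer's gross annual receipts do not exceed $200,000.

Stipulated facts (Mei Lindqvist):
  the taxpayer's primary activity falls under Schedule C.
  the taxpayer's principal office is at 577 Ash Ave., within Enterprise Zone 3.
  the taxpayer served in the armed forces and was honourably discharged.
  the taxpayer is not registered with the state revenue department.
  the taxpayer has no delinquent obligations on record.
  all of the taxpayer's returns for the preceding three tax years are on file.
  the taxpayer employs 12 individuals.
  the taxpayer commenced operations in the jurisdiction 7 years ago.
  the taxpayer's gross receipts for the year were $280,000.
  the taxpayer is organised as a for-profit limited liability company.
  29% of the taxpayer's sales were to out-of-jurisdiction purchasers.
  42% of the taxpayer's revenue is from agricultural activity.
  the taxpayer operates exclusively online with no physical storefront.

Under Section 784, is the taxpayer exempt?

No — not exempt.

(i) ≤ 17 employees — holds.
(ii) nonprofit — fails.
(a) = T AND F = false.
(b) veteran — holds.
(1): F OR T → true.
(i) ≥ 11 yrs in jurisdiction — fails.
(ii) not (state-registered) — holds.
(a): F AND T → false.
(A) no delinquency — holds.
(B) ≥75% agricultural — fails.
(i): T OR F → true.
(A) not (in enterprise zone) — fails.
(B) >70% out-of-jur. sales — fails.
(C) has storefront — not satisfied.
(D) not (Schedule C activity) — fails.
(ii): F OR F OR F OR F → false.
So (b) is not satisfied (T AND F).
So (2) is not satisfied (F OR F).
Overall: T AND F → false.
Exception (receipts ≤ $200,000) — not satisfied.
Result: main false OR exception false → false.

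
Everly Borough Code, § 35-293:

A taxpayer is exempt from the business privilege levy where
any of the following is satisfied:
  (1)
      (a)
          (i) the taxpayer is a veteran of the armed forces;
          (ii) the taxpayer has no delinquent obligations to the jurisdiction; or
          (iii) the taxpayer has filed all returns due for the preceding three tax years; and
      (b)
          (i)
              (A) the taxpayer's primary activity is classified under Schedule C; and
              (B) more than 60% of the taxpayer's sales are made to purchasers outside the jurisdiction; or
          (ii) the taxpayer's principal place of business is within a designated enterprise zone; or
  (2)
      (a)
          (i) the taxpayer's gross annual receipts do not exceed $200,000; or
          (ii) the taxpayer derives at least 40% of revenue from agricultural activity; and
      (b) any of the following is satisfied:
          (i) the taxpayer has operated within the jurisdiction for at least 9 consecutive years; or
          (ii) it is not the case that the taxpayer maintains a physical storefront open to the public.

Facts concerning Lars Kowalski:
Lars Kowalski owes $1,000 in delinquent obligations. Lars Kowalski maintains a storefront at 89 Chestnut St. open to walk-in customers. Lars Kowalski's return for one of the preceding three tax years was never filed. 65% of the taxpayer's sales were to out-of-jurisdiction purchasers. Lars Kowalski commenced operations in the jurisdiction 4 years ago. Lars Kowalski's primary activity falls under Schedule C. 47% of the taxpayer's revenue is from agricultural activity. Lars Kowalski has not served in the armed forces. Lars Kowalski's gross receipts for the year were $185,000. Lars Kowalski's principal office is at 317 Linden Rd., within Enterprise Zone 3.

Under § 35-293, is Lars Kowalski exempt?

(i) veteran — not satisfied.
(ii) no delinquency — not satisfied.
(iii) returns current — not satisfied.
So (a) is not satisfied (F OR F OR F).
(A) Schedule C activity — met.
(B) >60% out-of-jur. sales — met.
(i): T AND T → true.
(ii) in enterprise zone — met.
(b): T OR T → true.
(1) = F AND T = false.
(i) receipts ≤ $200,000 — met.
(ii) ≥40% agricultural — met.
So (a) is satisfied (T OR T).
(i) ≥ 9 yrs in jurisdiction — not satisfied.
(ii) not (has storefront) — not satisfied.
(b): F OR F → false.
(2): T AND F → false.
Overall = F OR F = false.

No — not exempt.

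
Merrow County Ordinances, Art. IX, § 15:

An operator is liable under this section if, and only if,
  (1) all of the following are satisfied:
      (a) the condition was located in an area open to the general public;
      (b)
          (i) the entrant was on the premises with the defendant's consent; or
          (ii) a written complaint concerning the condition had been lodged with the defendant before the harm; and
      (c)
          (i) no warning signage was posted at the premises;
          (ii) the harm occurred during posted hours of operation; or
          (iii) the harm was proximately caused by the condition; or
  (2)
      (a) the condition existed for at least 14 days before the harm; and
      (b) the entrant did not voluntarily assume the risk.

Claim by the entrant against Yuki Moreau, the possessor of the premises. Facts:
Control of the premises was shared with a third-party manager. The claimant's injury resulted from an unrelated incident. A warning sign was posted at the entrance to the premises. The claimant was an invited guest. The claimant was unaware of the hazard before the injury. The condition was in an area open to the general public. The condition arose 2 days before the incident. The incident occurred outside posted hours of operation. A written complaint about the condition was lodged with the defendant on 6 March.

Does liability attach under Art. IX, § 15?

No — not liable.

(a) public area — satisfied.
(i) consent to enter — satisfied.
(ii) complaint lodged — met.
(b): T OR T → true.
(i) no signage posted — not satisfied.
(ii) during posted hours — not met.
(iii) proximate cause — fails.
(c) = F OR F OR F = false.
(1) = T AND T AND F = false.
(a) condition ≥14 days old — not satisfied.
(b) no assumed risk — holds.
(2): F AND T → false.
Overall = F OR F = false.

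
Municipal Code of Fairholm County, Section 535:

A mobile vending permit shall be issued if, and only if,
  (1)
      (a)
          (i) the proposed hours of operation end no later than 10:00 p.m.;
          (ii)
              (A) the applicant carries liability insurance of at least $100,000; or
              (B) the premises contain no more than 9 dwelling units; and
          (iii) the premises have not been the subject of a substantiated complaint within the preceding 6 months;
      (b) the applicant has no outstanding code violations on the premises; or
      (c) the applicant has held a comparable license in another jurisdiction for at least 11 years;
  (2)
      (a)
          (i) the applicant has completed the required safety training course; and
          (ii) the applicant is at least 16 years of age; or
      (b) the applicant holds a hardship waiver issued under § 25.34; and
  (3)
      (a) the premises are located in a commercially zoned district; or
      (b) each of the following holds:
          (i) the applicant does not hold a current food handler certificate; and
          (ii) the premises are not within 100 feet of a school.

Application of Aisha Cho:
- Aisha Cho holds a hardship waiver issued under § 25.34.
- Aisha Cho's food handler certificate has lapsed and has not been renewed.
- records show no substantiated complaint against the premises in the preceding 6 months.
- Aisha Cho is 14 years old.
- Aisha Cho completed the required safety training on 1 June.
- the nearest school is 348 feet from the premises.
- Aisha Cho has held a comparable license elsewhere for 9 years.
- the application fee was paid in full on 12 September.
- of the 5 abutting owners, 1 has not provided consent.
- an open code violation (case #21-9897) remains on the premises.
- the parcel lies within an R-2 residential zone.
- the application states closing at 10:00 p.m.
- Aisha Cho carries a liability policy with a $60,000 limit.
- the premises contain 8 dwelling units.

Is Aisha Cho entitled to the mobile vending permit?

(i) closes by 10 p.m. — satisfied.
(A) insurance ≥ $100,000 — not satisfied.
(B) ≤ 9 units — satisfied.
So (ii) is satisfied (F OR T).
(iii) no complaint in 6 mo. — met.
(a): T AND T AND T → true.
(b) no code violations — fails.
(c) prior license ≥ 11 yr — not met.
(1): T OR F OR F → true.
(i) safety training — met.
(ii) age ≥ 16 — not satisfied.
So (a) is not satisfied (T AND F).
(b) hardship waiver — satisfied.
So (2) is satisfied (F OR T).
(a) commercially zoned — fails.
(i) not (food handler cert.) — satisfied.
(ii) ≥100 ft from school — satisfied.
(b) = T AND T = true.
(3): F OR T → true.
Overall: T AND T AND T → true.

Yes — granted.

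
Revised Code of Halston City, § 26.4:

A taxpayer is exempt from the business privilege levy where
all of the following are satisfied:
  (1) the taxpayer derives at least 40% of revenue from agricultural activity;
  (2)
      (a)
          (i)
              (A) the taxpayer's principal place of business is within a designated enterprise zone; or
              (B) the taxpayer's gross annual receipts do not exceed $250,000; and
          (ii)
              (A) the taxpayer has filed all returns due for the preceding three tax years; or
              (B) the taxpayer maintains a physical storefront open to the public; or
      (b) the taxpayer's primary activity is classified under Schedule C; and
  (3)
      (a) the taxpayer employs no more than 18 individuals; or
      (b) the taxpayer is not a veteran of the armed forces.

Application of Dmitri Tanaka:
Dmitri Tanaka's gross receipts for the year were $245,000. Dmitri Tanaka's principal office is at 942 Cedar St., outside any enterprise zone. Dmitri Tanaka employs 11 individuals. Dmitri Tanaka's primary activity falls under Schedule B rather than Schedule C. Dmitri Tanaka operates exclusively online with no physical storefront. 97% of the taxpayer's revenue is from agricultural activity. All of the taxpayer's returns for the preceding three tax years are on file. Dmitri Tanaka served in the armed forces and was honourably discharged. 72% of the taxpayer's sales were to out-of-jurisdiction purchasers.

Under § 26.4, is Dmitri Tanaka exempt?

Yes — exempt.

(1) ≥40% agricultural — satisfied.
(A) in enterprise zone — not met.
(B) receipts ≤ $250,000 — satisfied.
(i) = F OR T = true.
(A) returns current — met.
(B) has storefront — not met.
So (ii) is satisfied (T OR F).
(a) = T AND T = true.
(b) Schedule C activity — not satisfied.
So (2) is satisfied (T OR F).
(a) ≤ 18 employees — met.
(b) not (veteran) — not satisfied.
(3): T OR F → true.
Overall: T AND T AND T → true.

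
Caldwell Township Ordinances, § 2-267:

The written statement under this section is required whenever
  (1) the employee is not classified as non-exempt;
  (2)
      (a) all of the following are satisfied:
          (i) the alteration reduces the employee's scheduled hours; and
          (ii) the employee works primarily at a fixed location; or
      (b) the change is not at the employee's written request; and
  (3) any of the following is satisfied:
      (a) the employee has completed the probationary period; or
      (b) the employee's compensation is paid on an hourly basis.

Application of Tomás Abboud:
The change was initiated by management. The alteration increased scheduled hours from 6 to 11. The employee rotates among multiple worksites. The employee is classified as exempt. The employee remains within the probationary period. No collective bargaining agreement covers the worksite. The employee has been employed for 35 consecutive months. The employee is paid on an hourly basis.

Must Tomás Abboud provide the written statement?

Yes — required.

(1) not (non-exempt) — met.
(i) hours reduced — not met.
(ii) fixed location — not met.
(a): F AND F → false.
(b) not employee-requested — satisfied.
So (2) is satisfied (F OR T).
(a) past probation — fails.
(b) hourly-paid — met.
So (3) is satisfied (F OR T).
So Overall is satisfied (T AND T AND T).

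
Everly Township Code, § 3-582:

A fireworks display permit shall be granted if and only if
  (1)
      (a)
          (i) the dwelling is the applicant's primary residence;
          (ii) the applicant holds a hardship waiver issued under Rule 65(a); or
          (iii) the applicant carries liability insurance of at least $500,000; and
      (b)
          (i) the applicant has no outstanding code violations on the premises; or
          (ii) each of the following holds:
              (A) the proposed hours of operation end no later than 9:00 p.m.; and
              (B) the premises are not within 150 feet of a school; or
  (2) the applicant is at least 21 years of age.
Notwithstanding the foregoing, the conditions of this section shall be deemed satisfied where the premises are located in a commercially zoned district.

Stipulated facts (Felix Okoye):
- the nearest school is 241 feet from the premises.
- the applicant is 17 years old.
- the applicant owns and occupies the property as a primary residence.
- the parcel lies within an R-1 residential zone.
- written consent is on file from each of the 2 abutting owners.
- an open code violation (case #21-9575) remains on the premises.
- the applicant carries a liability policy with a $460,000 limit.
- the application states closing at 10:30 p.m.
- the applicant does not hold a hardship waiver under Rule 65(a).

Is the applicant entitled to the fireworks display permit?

No — denied.

(i) primary residence — satisfied.
(ii) hardship waiver — not met.
(iii) insurance ≥ $500,000 — fails.
(a) = T OR F OR F = true.
(i) no code violations — fails.
(A) closes by 9 p.m. — not met.
(B) ≥150 ft from school — met.
So (ii) is not satisfied (F AND T).
(b) = F OR F = false.
(1): T AND F → false.
(2) age ≥ 21 — fails.
So Overall is not satisfied (F OR F).
Exception (commercially zoned) — not satisfied.
Result: main false OR exception false → false.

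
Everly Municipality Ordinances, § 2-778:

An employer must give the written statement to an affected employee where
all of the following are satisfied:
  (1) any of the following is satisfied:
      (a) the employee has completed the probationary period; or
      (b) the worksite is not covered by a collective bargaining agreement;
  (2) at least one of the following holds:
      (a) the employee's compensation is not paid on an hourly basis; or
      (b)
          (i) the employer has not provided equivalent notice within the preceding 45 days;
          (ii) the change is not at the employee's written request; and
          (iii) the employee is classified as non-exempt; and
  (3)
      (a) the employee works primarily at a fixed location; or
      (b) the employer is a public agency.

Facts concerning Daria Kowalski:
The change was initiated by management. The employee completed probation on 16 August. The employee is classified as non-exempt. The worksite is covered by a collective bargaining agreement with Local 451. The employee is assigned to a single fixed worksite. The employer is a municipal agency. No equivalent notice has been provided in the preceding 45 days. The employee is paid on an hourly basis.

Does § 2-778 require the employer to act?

Yes — required.

(a) past probation — met.
(b) no CBA — fails.
(1): T OR F → true.
(a) not (hourly-paid) — not met.
(i) no recent notice — satisfied.
(ii) not employee-requested — satisfied.
(iii) non-exempt — met.
(b): T AND T AND T → true.
So (2) is satisfied (F OR T).
(a) fixed location — met.
(b) public agency — satisfied.
So (3) is satisfied (T OR T).
Overall = T AND T AND T = true.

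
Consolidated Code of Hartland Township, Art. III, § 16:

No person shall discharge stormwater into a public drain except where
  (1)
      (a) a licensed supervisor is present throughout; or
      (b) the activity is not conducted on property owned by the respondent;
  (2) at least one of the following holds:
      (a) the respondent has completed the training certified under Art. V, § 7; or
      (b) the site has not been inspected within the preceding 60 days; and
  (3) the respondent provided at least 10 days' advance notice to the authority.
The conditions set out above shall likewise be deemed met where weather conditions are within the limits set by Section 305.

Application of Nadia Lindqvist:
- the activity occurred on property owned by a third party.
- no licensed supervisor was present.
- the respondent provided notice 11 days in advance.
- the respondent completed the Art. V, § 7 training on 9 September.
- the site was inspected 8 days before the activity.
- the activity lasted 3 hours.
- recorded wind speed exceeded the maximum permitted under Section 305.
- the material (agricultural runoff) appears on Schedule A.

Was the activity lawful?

Yes — lawful.

(a) supervisor present — not satisfied.
(b) not (own property) — satisfied.
(1) = F OR T = true.
(a) training certified — satisfied.
(b) not (site inspected) — fails.
(2): T OR F → true.
(3) ≥10 days' notice — holds.
Overall: T AND T AND T → true.
Exception (weather ok) — not satisfied.
Result: main true OR exception false → true.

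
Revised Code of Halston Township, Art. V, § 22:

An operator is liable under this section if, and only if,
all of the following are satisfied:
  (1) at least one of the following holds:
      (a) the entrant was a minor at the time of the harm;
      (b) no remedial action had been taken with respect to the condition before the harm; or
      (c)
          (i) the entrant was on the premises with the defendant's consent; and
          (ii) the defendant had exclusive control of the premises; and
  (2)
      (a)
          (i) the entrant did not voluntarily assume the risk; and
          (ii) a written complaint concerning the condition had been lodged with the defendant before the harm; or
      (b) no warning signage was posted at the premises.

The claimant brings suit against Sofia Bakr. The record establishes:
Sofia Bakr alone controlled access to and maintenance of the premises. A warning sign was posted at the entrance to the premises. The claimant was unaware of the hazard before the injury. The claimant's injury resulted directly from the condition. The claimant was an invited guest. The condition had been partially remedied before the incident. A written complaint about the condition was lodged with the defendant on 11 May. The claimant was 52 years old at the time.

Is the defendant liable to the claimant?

(a) entrant a minor — not satisfied.
(b) no remedial action — not met.
(i) consent to enter — met.
(ii) exclusive control — holds.
(c): T AND T → true.
(1): F OR F OR T → true.
(i) no assumed risk — holds.
(ii) complaint lodged — satisfied.
(a): T AND T → true.
(b) no signage posted — not satisfied.
So (2) is satisfied (T OR F).
Overall: T AND T → true.

Yes — liable.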